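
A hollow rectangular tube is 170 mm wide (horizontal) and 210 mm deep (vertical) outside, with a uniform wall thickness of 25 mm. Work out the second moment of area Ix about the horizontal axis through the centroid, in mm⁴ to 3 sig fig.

Break the section into simple shapes (no overlaps), measuring from the bottom-left corner of the bounding box.
Outer rectangle: 170 × 210, A = 35 700 mm², y = 105 mm, Ī = 131 197 500 mm⁴.
Inner void (subtracted): 120 × 160, A = 19 200 mm², y = 105 mm, Ī = 40 960 000 mm⁴.
By symmetry the centroid is at mid-height, ȳ = 105 mm.
All pieces are centred on the horizontal axis through the centroid, so I = ΣĪ (holes subtracted) = 90 237 500 mm⁴.

Ix ≈ 9.02 × 10⁷ mm⁴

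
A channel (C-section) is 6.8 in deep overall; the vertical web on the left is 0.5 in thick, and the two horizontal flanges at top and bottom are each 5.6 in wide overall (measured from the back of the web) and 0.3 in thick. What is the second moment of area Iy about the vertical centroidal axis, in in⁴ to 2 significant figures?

Decompose the section into non-overlapping parts with the origin at the bottom-left of its bounding rectangle.
Web: 0.5 × 6.8, A = 3.4 in², x = 0.25 in, Ī = 0.07083 in⁴.
Top flange (beyond web): 5.1 × 0.3, A = 1.53 in², x = 3.05 in, Ī = 3.316 in⁴.
Bottom flange (beyond web): 5.1 × 0.3, A = 1.53 in², x = 3.05 in, Ī = 3.316 in⁴.
Centroid: x̄ = ΣA·x / ΣA = 1.576 in.
Transfer each piece to the vertical centroidal axis using Ī + A·d² with d = x − 1.576:
  web: d = -1.326 in → contributes +6.052 in⁴
  top flange (beyond web): d = 1.474 in → contributes +6.639 in⁴
  bottom flange (beyond web): d = 1.474 in → contributes +6.639 in⁴
Total I = 19.33 in⁴.

Iy ≈ 19 in⁴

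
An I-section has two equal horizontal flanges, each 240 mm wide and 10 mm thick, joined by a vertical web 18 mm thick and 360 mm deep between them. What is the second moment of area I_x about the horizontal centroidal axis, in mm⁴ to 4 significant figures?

I_x ≈ 2.343 × 10⁸ mm⁴

Decompose the section into non-overlapping parts with the origin at the bottom-left of its bounding rectangle.
Bottom flange: 240 × 10, A = 2 400 mm², y = 5 mm, Ī = 20 000 mm⁴.
Web: 18 × 360, A = 6 480 mm², y = 190 mm, Ī = 69 984 000 mm⁴.
Top flange: 240 × 10, A = 2 400 mm², y = 375 mm, Ī = 20 000 mm⁴.
By symmetry the centroid is at mid-height, ȳ = 190 mm.
Transfer each piece to the horizontal centroidal axis using Ī + A·d² with d = y − 190:
  bottom flange: d = -185 mm → contributes +82 160 000 mm⁴
  web: d = 0 mm → contributes +69 984 000 mm⁴
  top flange: d = 185 mm → contributes +82 160 000 mm⁴
Total I = 234 304 000 mm⁴.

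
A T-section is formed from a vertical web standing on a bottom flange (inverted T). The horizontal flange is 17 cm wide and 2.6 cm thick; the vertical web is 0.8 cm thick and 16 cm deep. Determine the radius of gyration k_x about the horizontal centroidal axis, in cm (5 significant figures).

k_x ≈ 4.5043 cm

Split into non-overlapping primitives; take the origin at the lower-left of the bounding box.
Flange: 17 × 2.6, A = 44.2 cm², y = 1.3 cm, Ī = 24.89933 cm⁴.
Web: 0.8 × 16, A = 12.8 cm², y = 10.6 cm, Ī = 273.0667 cm⁴.
Centroid: ȳ = ΣA·y / ΣA = 3.388421 cm.
Transfer each piece to the horizontal centroidal axis using Ī + A·d² with d = y − 3.388421:
  flange: d = -2.088421 cm → contributes +217.6777 cm⁴
  web: d = 7.211579 cm → contributes +938.7546 cm⁴
Total I = 1156.432 cm⁴.
Radius of gyration: k = √(I/A) = √(1156.432 / 57) = 4.504252 cm.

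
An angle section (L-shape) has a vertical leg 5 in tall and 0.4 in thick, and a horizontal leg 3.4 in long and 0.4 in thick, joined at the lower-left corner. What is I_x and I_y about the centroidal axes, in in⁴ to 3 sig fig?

Decompose the section into non-overlapping parts with the origin at the bottom-left of its bounding rectangle.
Vertical leg: 0.4 × 5, A = 2 in², y = 2.5 in, Ī = 4.1667 in⁴.
Horizontal leg (remainder): 3 × 0.4, A = 1.2 in², y = 0.2 in, Ī = 0.016 in⁴.
Centroid: ȳ = ΣA·y / ΣA = 1.6375 in.
Transfer each piece to the centroidal x-axis using Ī + A·d² with d = y − 1.6375:
  vertical leg: d = 0.8625 in → contributes +5.6545 in⁴
  horizontal leg (remainder): d = -1.4375 in → contributes +2.4957 in⁴
Total I = 8.1502 in⁴.
For the y-axis: x̄ = 0.8375 in.
Repeating about the centroidal y-axis gives I_y = 3.0942 in⁴.

I_x ≈ 8.15 in⁴, I_y ≈ 3.09 in⁴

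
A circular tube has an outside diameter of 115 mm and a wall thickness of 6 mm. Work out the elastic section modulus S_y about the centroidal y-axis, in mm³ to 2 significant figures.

S_y ≈ 5.3 × 10⁴ mm³

Split into non-overlapping primitives; take the origin at the lower-left of the bounding box.
Outer circle: ⌀115, A = 10 387 mm², x = 57.5 mm, Ī = 8 585 414 mm⁴.
Bore (subtracted): ⌀103, A = 8 332 mm², x = 57.5 mm, Ī = 5 524 828 mm⁴.
By symmetry the centroid is at mid-width, x̄ = 57.5 mm.
All pieces are centred on the centroidal y-axis, so I = ΣĪ (holes subtracted) = 3 060 586 mm⁴.
Extreme fibre distance c = 57.5 mm; S = I/c = 53 228 mm³.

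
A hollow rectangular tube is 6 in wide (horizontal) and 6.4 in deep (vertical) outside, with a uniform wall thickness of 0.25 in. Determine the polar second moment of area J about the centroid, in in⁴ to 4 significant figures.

J ≈ 70.34 in⁴

Decompose the section into non-overlapping parts with the origin at the bottom-left of its bounding rectangle.
Outer rectangle: 6 × 6.4, A = 38.4 in², y = 3.2 in, Ī = 131.072 in⁴.
Inner void (subtracted): 5.5 × 5.9, A = 32.45 in², y = 3.2 in, Ī = 94.132 in⁴.
By symmetry the centroid is at mid-height, ȳ = 3.2 in.
All pieces are centred on the centroidal x-axis, so I = ΣĪ (holes subtracted) = 36.94 in⁴.
Repeating about the centroidal y-axis gives I_y = 33.399 in⁴.
Polar second moment: J = I_x + I_y = 70.3389 in⁴.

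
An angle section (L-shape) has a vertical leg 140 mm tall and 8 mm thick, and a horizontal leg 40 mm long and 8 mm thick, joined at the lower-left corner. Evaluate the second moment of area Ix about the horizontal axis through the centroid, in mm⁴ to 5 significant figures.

Split into non-overlapping primitives; take the origin at the lower-left of the bounding box.
Vertical leg: 8 × 140, A = 1 120 mm², y = 70 mm, Ī = 1 829 333 mm⁴.
Horizontal leg (remainder): 32 × 8, A = 256 mm², y = 4 mm, Ī = 1365.333 mm⁴.
Centroid: ȳ = ΣA·y / ΣA = 57.72093 mm.
Transfer each piece to the horizontal axis through the centroid using Ī + A·d² with d = y − 57.72093:
  vertical leg: d = 12.27907 mm → contributes +1 998 202 mm⁴
  horizontal leg (remainder): d = -53.72093 mm → contributes +740165.5 mm⁴
Total I = 2 738 368 mm⁴.

Ix ≈ 2.7384 × 10⁶ mm⁴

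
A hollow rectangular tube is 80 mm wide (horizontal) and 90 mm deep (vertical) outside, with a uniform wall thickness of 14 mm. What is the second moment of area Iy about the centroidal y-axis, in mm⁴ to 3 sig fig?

Iy ≈ 3.11 × 10⁶ mm⁴

Split into non-overlapping primitives; take the origin at the lower-left of the bounding box.
Outer rectangle: 80 × 90, A = 7 200 mm², x = 40 mm, Ī = 3 840 000 mm⁴.
Inner void (subtracted): 52 × 62, A = 3 224 mm², x = 40 mm, Ī = 726 475 mm⁴.
By symmetry the centroid is at mid-width, x̄ = 40 mm.
All pieces are centred on the centroidal y-axis, so I = ΣĪ (holes subtracted) = 3 113 525 mm⁴.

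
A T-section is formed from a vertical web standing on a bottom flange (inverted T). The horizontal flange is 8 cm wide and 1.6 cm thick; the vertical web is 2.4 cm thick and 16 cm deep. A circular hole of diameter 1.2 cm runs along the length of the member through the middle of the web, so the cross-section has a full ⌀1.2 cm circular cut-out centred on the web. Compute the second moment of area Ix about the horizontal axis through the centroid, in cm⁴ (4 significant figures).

Split into non-overlapping primitives; take the origin at the lower-left of the bounding box.
Flange: 8 × 1.6, A = 12.8 cm², y = 0.8 cm, Ī = 2.73067 cm⁴.
Web: 2.4 × 16, A = 38.4 cm², y = 9.6 cm, Ī = 819.2 cm⁴.
Hole (subtracted): ⌀1.2, A = 1.13097 cm², y = 9.6 cm, Ī = 0.101788 cm⁴.
Centroid: ȳ = ΣA·y / ΣA = 7.35031 cm.
Transfer each piece to the horizontal axis through the centroid using Ī + A·d² with d = y − 7.35031:
  flange: d = -6.55031 cm → contributes +551.934 cm⁴
  web: d = 2.24969 cm → contributes +1013.55 cm⁴
  hole: d = 2.24969 cm → contributes −5.82578 cm⁴
Total I = 1559.66 cm⁴.

Ix ≈ 1560 cm⁴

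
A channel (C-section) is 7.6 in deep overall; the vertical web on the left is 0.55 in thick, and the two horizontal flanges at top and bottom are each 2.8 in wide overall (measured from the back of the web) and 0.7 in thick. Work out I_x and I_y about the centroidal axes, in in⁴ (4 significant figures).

I_x ≈ 57.74 in⁴, I_y ≈ 4.955 in⁴

Treat the section as a set of non-overlapping primitives; coordinates are from the bounding-box lower-left.
Web: 0.55 × 7.6, A = 4.18 in², y = 3.8 in, Ī = 20.1197 in⁴.
Top flange (beyond web): 2.25 × 0.7, A = 1.575 in², y = 7.25 in, Ī = 0.0643125 in⁴.
Bottom flange (beyond web): 2.25 × 0.7, A = 1.575 in², y = 0.35 in, Ī = 0.0643125 in⁴.
By symmetry the centroid is at mid-height, ȳ = 3.8 in.
Transfer each piece to the centroidal x-axis using Ī + A·d² with d = y − 3.8:
  web: d = 0 in → contributes +20.1197 in⁴
  top flange (beyond web): d = 3.45 in → contributes +18.8108 in⁴
  bottom flange (beyond web): d = -3.45 in → contributes +18.8108 in⁴
Total I = 57.7412 in⁴.
For the y-axis: x̄ = 0.876637 in.
Repeating about the centroidal y-axis gives I_y = 4.95506 in⁴.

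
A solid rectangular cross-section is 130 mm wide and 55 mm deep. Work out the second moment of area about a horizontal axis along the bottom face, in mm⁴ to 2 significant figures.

I_base ≈ 7.2 × 10⁶ mm⁴

The section: 130 × 55, A = 7 150 mm², y = 27.5 mm, Ī = 1 802 396 mm⁴.
Transfer it to the bottom edge using Ī + A·d² with d = y − 0:
  the section: d = 27.5 mm → contributes +7 209 583 mm⁴
Total I = 7 209 583 mm⁴.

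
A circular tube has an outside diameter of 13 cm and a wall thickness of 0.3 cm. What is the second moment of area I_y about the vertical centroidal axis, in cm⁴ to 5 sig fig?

Break the section into simple shapes (no overlaps), measuring from the bottom-left corner of the bounding box.
Outer circle: ⌀13, A = 132.7323 cm², x = 6.5 cm, Ī = 1401.985 cm⁴.
Bore (subtracted): ⌀12.4, A = 120.7628 cm², x = 6.5 cm, Ī = 1160.531 cm⁴.
By symmetry the centroid is at mid-width, x̄ = 6.5 cm.
All pieces are centred on the vertical centroidal axis, so I = ΣĪ (holes subtracted) = 241.4541 cm⁴.

I_y ≈ 241.45 cm⁴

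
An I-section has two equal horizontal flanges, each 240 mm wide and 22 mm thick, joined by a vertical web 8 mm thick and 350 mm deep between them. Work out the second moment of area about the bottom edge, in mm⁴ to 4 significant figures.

Treat the section as a set of non-overlapping primitives; coordinates are from the bounding-box lower-left.
Bottom flange: 240 × 22, A = 5 280 mm², y = 11 mm, Ī = 212 960 mm⁴.
Web: 8 × 350, A = 2 800 mm², y = 197 mm, Ī = 28 583 333 mm⁴.
Top flange: 240 × 22, A = 5 280 mm², y = 383 mm, Ī = 212 960 mm⁴.
Transfer each piece to the bottom edge using Ī + A·d² with d = y − 0:
  bottom flange: d = 11 mm → contributes +851 840 mm⁴
  web: d = 197 mm → contributes +137 248 533 mm⁴
  top flange: d = 383 mm → contributes +774 730 880 mm⁴
Total I = 912 831 253 mm⁴.

I_base ≈ 9.128 × 10⁸ mm⁴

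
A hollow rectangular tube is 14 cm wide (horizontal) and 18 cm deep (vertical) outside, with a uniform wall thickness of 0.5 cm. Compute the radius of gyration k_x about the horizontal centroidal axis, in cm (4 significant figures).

k_x ≈ 6.913 cm

Decompose the section into non-overlapping parts with the origin at the bottom-left of its bounding rectangle.
Outer rectangle: 14 × 18, A = 252 cm², y = 9 cm, Ī = 6 804 cm⁴.
Inner void (subtracted): 13 × 17, A = 221 cm², y = 9 cm, Ī = 5322.42 cm⁴.
By symmetry the centroid is at mid-height, ȳ = 9 cm.
All pieces are centred on the horizontal centroidal axis, so I = ΣĪ (holes subtracted) = 1481.58 cm⁴.
Radius of gyration: k = √(I/A) = √(1481.58 / 31) = 6.91325 cm.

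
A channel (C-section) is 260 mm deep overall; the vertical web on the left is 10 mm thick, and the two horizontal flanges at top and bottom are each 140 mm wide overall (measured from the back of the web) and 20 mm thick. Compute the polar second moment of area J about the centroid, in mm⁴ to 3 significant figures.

Decompose the section into non-overlapping parts with the origin at the bottom-left of its bounding rectangle.
Web: 10 × 260, A = 2 600 mm², y = 130 mm, Ī = 14 646 667 mm⁴.
Top flange (beyond web): 130 × 20, A = 2 600 mm², y = 250 mm, Ī = 86 667 mm⁴.
Bottom flange (beyond web): 130 × 20, A = 2 600 mm², y = 10 mm, Ī = 86 667 mm⁴.
By symmetry the centroid is at mid-height, ȳ = 130 mm.
Transfer each piece to the centroidal x-axis using Ī + A·d² with d = y − 130:
  web: d = 0 mm → contributes +14 646 667 mm⁴
  top flange (beyond web): d = 120 mm → contributes +37 526 667 mm⁴
  bottom flange (beyond web): d = -120 mm → contributes +37 526 667 mm⁴
Total I = 89 700 000 mm⁴.
For the y-axis: x̄ = 51.667 mm.
Repeating about the centroidal y-axis gives I_y = 15 838 333 mm⁴.
Polar second moment: J = I_x + I_y = 105 538 333 mm⁴.

J ≈ 1.06 × 10⁸ mm⁴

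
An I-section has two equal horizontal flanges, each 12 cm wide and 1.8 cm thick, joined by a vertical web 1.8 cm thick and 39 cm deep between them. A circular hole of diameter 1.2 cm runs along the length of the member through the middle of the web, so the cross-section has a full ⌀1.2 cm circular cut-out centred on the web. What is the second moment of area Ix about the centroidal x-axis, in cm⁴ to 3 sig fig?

Ix ≈ 2.69 × 10⁴ cm⁴

Treat the section as a set of non-overlapping primitives; coordinates are from the bounding-box lower-left.
Bottom flange: 12 × 1.8, A = 21.6 cm², y = 0.9 cm, Ī = 5.832 cm⁴.
Web: 1.8 × 39, A = 70.2 cm², y = 21.3 cm, Ī = 8897.9 cm⁴.
Top flange: 12 × 1.8, A = 21.6 cm², y = 41.7 cm, Ī = 5.832 cm⁴.
Hole (subtracted): ⌀1.2, A = 1.131 cm², y = 21.3 cm, Ī = 0.10179 cm⁴.
By symmetry the centroid is at mid-height, ȳ = 21.3 cm.
Transfer each piece to the centroidal x-axis using Ī + A·d² with d = y − 21.3:
  bottom flange: d = -20.4 cm → contributes +8994.9 cm⁴
  web: d = 0 cm → contributes +8897.9 cm⁴
  top flange: d = 20.4 cm → contributes +8994.9 cm⁴
  hole: d = 0 cm → contributes −0.10179 cm⁴
Total I = 26 888 cm⁴.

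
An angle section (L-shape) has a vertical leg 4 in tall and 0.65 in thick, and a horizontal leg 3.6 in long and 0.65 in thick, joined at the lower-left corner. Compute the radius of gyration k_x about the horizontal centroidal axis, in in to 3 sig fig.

Split into non-overlapping primitives; take the origin at the lower-left of the bounding box.
Vertical leg: 0.65 × 4, A = 2.6 in², y = 2 in, Ī = 3.4667 in⁴.
Horizontal leg (remainder): 2.95 × 0.65, A = 1.9175 in², y = 0.325 in, Ī = 0.067512 in⁴.
Centroid: ȳ = ΣA·y / ΣA = 1.289 in.
Transfer each piece to the horizontal centroidal axis using Ī + A·d² with d = y − 1.289:
  vertical leg: d = 0.71097 in → contributes +4.7809 in⁴
  horizontal leg (remainder): d = -0.96403 in → contributes +1.8495 in⁴
Total I = 6.6305 in⁴.
Radius of gyration: k = √(I/A) = √(6.6305 / 4.5175) = 1.2115 in.

k_x ≈ 1.21 in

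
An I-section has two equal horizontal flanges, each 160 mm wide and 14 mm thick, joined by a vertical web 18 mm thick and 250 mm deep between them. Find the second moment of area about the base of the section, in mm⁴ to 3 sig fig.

I_base ≈ 2.75 × 10⁸ mm⁴

Break the section into simple shapes (no overlaps), measuring from the bottom-left corner of the bounding box.
Bottom flange: 160 × 14, A = 2 240 mm², y = 7 mm, Ī = 36 587 mm⁴.
Web: 18 × 250, A = 4 500 mm², y = 139 mm, Ī = 23 437 500 mm⁴.
Top flange: 160 × 14, A = 2 240 mm², y = 271 mm, Ī = 36 587 mm⁴.
Transfer each piece to the base of the section using Ī + A·d² with d = y − 0:
  bottom flange: d = 7 mm → contributes +146 347 mm⁴
  web: d = 139 mm → contributes +110 382 000 mm⁴
  top flange: d = 271 mm → contributes +164 544 427 mm⁴
Total I = 275 072 773 mm⁴.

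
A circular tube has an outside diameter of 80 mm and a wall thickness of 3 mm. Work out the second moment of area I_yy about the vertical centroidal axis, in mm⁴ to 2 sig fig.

Break the section into simple shapes (no overlaps), measuring from the bottom-left corner of the bounding box.
Outer circle: ⌀80, A = 5 027 mm², x = 40 mm, Ī = 2 010 619 mm⁴.
Bore (subtracted): ⌀74, A = 4 301 mm², x = 40 mm, Ī = 1 471 963 mm⁴.
By symmetry the centroid is at mid-width, x̄ = 40 mm.
All pieces are centred on the vertical centroidal axis, so I = ΣĪ (holes subtracted) = 538 657 mm⁴.

I_yy ≈ 5.4 × 10⁵ mm⁴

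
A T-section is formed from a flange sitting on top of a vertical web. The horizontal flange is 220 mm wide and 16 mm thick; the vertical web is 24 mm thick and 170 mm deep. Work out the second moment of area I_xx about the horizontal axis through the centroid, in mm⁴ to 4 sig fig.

Decompose the section into non-overlapping parts with the origin at the bottom-left of its bounding rectangle.
Flange: 220 × 16, A = 3 520 mm², y = 178 mm, Ī = 75093.3 mm⁴.
Web: 24 × 170, A = 4 080 mm², y = 85 mm, Ī = 9 826 000 mm⁴.
Centroid: ȳ = ΣA·y / ΣA = 128.074 mm.
Transfer each piece to the horizontal axis through the centroid using Ī + A·d² with d = y − 128.074:
  flange: d = 49.9263 mm → contributes +8 849 176 mm⁴
  web: d = -43.0737 mm → contributes +17 395 796 mm⁴
Total I = 26 244 972 mm⁴.

I_xx ≈ 2.624 × 10⁷ mm⁴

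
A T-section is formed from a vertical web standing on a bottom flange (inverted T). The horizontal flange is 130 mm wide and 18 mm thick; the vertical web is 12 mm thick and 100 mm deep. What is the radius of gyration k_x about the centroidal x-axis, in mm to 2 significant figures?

Break the section into simple shapes (no overlaps), measuring from the bottom-left corner of the bounding box.
Flange: 130 × 18, A = 2 340 mm², y = 9 mm, Ī = 63 180 mm⁴.
Web: 12 × 100, A = 1 200 mm², y = 68 mm, Ī = 1 000 000 mm⁴.
Centroid: ȳ = ΣA·y / ΣA = 29 mm.
Transfer each piece to the centroidal x-axis using Ī + A·d² with d = y − 29:
  flange: d = -20 mm → contributes +999 180 mm⁴
  web: d = 39 mm → contributes +2 825 200 mm⁴
Total I = 3 824 380 mm⁴.
Radius of gyration: k = √(I/A) = √(3 824 380 / 3 540) = 32.87 mm.

k_x ≈ 33 mm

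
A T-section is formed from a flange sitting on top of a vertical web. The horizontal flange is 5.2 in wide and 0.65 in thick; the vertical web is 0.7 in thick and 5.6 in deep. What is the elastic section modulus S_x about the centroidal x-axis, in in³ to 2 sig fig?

Split into non-overlapping primitives; take the origin at the lower-left of the bounding box.
Flange: 5.2 × 0.65, A = 3.38 in², y = 5.925 in, Ī = 0.119 in⁴.
Web: 0.7 × 5.6, A = 3.92 in², y = 2.8 in, Ī = 10.24 in⁴.
Centroid: ȳ = ΣA·y / ΣA = 4.247 in.
Transfer each piece to the centroidal x-axis using Ī + A·d² with d = y − 4.247:
  flange: d = 1.678 in → contributes +9.637 in⁴
  web: d = -1.447 in → contributes +18.45 in⁴
Total I = 28.09 in⁴.
Extreme fibre distance c = 4.247 in; S = I/c = 6.614 in³.

S_x ≈ 6.6 in³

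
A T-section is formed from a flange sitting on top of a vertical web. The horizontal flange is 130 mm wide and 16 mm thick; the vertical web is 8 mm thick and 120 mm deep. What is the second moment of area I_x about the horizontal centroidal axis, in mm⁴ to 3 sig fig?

Treat the section as a set of non-overlapping primitives; coordinates are from the bounding-box lower-left.
Flange: 130 × 16, A = 2 080 mm², y = 128 mm, Ī = 44 373 mm⁴.
Web: 8 × 120, A = 960 mm², y = 60 mm, Ī = 1 152 000 mm⁴.
Centroid: ȳ = ΣA·y / ΣA = 106.53 mm.
Transfer each piece to the horizontal centroidal axis using Ī + A·d² with d = y − 106.53:
  flange: d = 21.474 mm → contributes +1 003 501 mm⁴
  web: d = -46.526 mm → contributes +3 230 110 mm⁴
Total I = 4 233 611 mm⁴.

I_x ≈ 4.23 × 10⁶ mm⁴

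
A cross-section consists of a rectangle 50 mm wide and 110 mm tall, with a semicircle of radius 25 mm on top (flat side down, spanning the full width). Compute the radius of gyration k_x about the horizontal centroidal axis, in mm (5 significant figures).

Break the section into simple shapes (no overlaps), measuring from the bottom-left corner of the bounding box.
Rectangular body: 50 × 110, A = 5 500 mm², y = 55 mm, Ī = 5 545 833 mm⁴.
Semicircular cap: semicircle r = 25, A = 981.7477 mm², y = 120.6103 mm, Ī = 42873.81 mm⁴.
Centroid: ȳ = ΣA·y / ΣA = 64.93757 mm.
Transfer each piece to the horizontal centroidal axis using Ī + A·d² with d = y − 64.93757:
  rectangular body: d = -9.937565 mm → contributes +6 088 987 mm⁴
  semicircular cap: d = 55.67276 mm → contributes +3 085 758 mm⁴
Total I = 9 174 745 mm⁴.
Radius of gyration: k = √(I/A) = √(9 174 745 / 6481.748) = 37.62279 mm.

k_x ≈ 37.623 mm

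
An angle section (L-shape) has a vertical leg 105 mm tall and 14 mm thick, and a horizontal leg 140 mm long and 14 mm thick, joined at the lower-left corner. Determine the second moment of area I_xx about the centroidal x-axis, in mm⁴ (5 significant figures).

I_xx ≈ 3.0393 × 10⁶ mm⁴

Decompose the section into non-overlapping parts with the origin at the bottom-left of its bounding rectangle.
Vertical leg: 14 × 105, A = 1 470 mm², y = 52.5 mm, Ī = 1 350 563 mm⁴.
Horizontal leg (remainder): 126 × 14, A = 1 764 mm², y = 7 mm, Ī = 28 812 mm⁴.
Centroid: ȳ = ΣA·y / ΣA = 27.68182 mm.
Transfer each piece to the centroidal x-axis using Ī + A·d² with d = y − 27.68182:
  vertical leg: d = 24.81818 mm → contributes +2 255 997 mm⁴
  horizontal leg (remainder): d = -20.68182 mm → contributes +783341.1 mm⁴
Total I = 3 039 339 mm⁴.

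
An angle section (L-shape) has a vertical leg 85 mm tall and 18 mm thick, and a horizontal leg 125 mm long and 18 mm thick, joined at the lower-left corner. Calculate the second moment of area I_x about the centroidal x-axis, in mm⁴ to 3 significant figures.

I_x ≈ 1.93 × 10⁶ mm⁴

Treat the section as a set of non-overlapping primitives; coordinates are from the bounding-box lower-left.
Vertical leg: 18 × 85, A = 1 530 mm², y = 42.5 mm, Ī = 921 188 mm⁴.
Horizontal leg (remainder): 107 × 18, A = 1 926 mm², y = 9 mm, Ī = 52 002 mm⁴.
Centroid: ȳ = ΣA·y / ΣA = 23.831 mm.
Transfer each piece to the centroidal x-axis using Ī + A·d² with d = y − 23.831:
  vertical leg: d = 18.669 mm → contributes +1 454 456 mm⁴
  horizontal leg (remainder): d = -14.831 mm → contributes +475 627 mm⁴
Total I = 1 930 083 mm⁴.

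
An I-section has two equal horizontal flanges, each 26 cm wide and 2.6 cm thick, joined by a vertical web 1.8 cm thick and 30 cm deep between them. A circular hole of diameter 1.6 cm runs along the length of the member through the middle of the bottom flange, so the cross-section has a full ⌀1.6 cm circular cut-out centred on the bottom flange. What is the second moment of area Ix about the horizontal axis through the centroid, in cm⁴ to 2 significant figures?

Break the section into simple shapes (no overlaps), measuring from the bottom-left corner of the bounding box.
Bottom flange: 26 × 2.6, A = 67.6 cm², y = 1.3 cm, Ī = 38.08 cm⁴.
Web: 1.8 × 30, A = 54 cm², y = 17.6 cm, Ī = 4 050 cm⁴.
Top flange: 26 × 2.6, A = 67.6 cm², y = 33.9 cm, Ī = 38.08 cm⁴.
Hole (subtracted): ⌀1.6, A = 2.011 cm², y = 1.3 cm, Ī = 0.3217 cm⁴.
Centroid: ȳ = ΣA·y / ΣA = 17.78 cm.
Transfer each piece to the horizontal axis through the centroid using Ī + A·d² with d = y − 17.78:
  bottom flange: d = -16.48 cm → contributes +18 387 cm⁴
  web: d = -0.1751 cm → contributes +4 052 cm⁴
  top flange: d = 16.12 cm → contributes +17 615 cm⁴
  hole: d = -16.48 cm → contributes −546.1 cm⁴
Total I = 39 507 cm⁴.

Ix ≈ 4.0 × 10⁴ cm⁴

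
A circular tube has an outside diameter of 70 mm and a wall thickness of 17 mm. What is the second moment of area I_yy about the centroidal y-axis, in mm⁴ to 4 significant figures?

I_yy ≈ 1.096 × 10⁶ mm⁴

Decompose the section into non-overlapping parts with the origin at the bottom-left of its bounding rectangle.
Outer circle: ⌀70, A = 3848.45 mm², x = 35 mm, Ī = 1 178 588 mm⁴.
Bore (subtracted): ⌀36, A = 1017.88 mm², x = 35 mm, Ī = 82 448 mm⁴.
By symmetry the centroid is at mid-width, x̄ = 35 mm.
All pieces are centred on the centroidal y-axis, so I = ΣĪ (holes subtracted) = 1 096 140 mm⁴.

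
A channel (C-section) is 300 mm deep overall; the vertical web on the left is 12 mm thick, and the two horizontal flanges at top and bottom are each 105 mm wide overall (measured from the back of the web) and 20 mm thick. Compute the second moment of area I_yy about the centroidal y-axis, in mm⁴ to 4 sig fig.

Break the section into simple shapes (no overlaps), measuring from the bottom-left corner of the bounding box.
Web: 12 × 300, A = 3 600 mm², x = 6 mm, Ī = 43 200 mm⁴.
Top flange (beyond web): 93 × 20, A = 1 860 mm², x = 58.5 mm, Ī = 1 340 595 mm⁴.
Bottom flange (beyond web): 93 × 20, A = 1 860 mm², x = 58.5 mm, Ī = 1 340 595 mm⁴.
Centroid: x̄ = ΣA·x / ΣA = 32.6803 mm.
Transfer each piece to the centroidal y-axis using Ī + A·d² with d = x − 32.6803:
  web: d = -26.6803 mm → contributes +2 605 824 mm⁴
  top flange (beyond web): d = 25.8197 mm → contributes +2 580 574 mm⁴
  bottom flange (beyond web): d = 25.8197 mm → contributes +2 580 574 mm⁴
Total I = 7 766 972 mm⁴.

I_yy ≈ 7.767 × 10⁶ mm⁴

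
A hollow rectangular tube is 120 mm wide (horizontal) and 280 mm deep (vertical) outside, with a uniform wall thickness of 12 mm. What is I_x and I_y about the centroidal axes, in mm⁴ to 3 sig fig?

I_x ≈ 8.53 × 10⁷ mm⁴, I_y ≈ 2.14 × 10⁷ mm⁴

Treat the section as a set of non-overlapping primitives; coordinates are from the bounding-box lower-left.
Outer rectangle: 120 × 280, A = 33 600 mm², y = 140 mm, Ī = 219 520 000 mm⁴.
Inner void (subtracted): 96 × 256, A = 24 576 mm², y = 140 mm, Ī = 134 217 728 mm⁴.
By symmetry the centroid is at mid-height, ȳ = 140 mm.
All pieces are centred on the centroidal x-axis, so I = ΣĪ (holes subtracted) = 85 302 272 mm⁴.
Repeating about the centroidal y-axis gives I_y = 21 445 632 mm⁴.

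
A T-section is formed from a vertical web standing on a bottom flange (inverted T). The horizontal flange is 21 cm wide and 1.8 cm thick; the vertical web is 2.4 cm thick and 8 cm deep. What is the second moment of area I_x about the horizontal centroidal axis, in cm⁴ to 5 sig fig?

Split into non-overlapping primitives; take the origin at the lower-left of the bounding box.
Flange: 21 × 1.8, A = 37.8 cm², y = 0.9 cm, Ī = 10.206 cm⁴.
Web: 2.4 × 8, A = 19.2 cm², y = 5.8 cm, Ī = 102.4 cm⁴.
Centroid: ȳ = ΣA·y / ΣA = 2.550526 cm.
Transfer each piece to the horizontal centroidal axis using Ī + A·d² with d = y − 2.550526:
  flange: d = -1.650526 cm → contributes +113.1822 cm⁴
  web: d = 3.249474 cm → contributes +305.1343 cm⁴
Total I = 418.3165 cm⁴.

I_x ≈ 418.32 cm⁴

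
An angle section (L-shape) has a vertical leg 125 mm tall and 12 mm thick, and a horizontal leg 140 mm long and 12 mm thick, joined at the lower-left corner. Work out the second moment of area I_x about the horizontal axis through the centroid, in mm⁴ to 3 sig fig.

Split into non-overlapping primitives; take the origin at the lower-left of the bounding box.
Vertical leg: 12 × 125, A = 1 500 mm², y = 62.5 mm, Ī = 1 953 125 mm⁴.
Horizontal leg (remainder): 128 × 12, A = 1 536 mm², y = 6 mm, Ī = 18 432 mm⁴.
Centroid: ȳ = ΣA·y / ΣA = 33.915 mm.
Transfer each piece to the horizontal axis through the centroid using Ī + A·d² with d = y − 33.915:
  vertical leg: d = 28.585 mm → contributes +3 178 777 mm⁴
  horizontal leg (remainder): d = -27.915 mm → contributes +1 215 357 mm⁴
Total I = 4 394 134 mm⁴.

I_x ≈ 4.39 × 10⁶ mm⁴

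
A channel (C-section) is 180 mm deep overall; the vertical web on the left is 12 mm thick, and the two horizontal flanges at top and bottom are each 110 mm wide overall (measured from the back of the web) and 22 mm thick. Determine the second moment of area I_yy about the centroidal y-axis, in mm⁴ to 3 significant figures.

Treat the section as a set of non-overlapping primitives; coordinates are from the bounding-box lower-left.
Web: 12 × 180, A = 2 160 mm², x = 6 mm, Ī = 25 920 mm⁴.
Top flange (beyond web): 98 × 22, A = 2 156 mm², x = 61 mm, Ī = 1 725 519 mm⁴.
Bottom flange (beyond web): 98 × 22, A = 2 156 mm², x = 61 mm, Ī = 1 725 519 mm⁴.
Centroid: x̄ = ΣA·x / ΣA = 42.644 mm.
Transfer each piece to the centroidal y-axis using Ī + A·d² with d = x − 42.644:
  web: d = -36.644 mm → contributes +2 926 331 mm⁴
  top flange (beyond web): d = 18.356 mm → contributes +2 451 967 mm⁴
  bottom flange (beyond web): d = 18.356 mm → contributes +2 451 967 mm⁴
Total I = 7 830 265 mm⁴.

I_yy ≈ 7.83 × 10⁶ mm⁴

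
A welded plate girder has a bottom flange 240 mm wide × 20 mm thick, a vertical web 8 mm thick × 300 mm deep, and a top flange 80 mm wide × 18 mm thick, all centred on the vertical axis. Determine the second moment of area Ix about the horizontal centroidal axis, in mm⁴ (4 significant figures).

Ix ≈ 1.439 × 10⁸ mm⁴

Break the section into simple shapes (no overlaps), measuring from the bottom-left corner of the bounding box.
Bottom plate: 240 × 20, A = 4 800 mm², y = 10 mm, Ī = 160 000 mm⁴.
Web plate: 8 × 300, A = 2 400 mm², y = 170 mm, Ī = 18 000 000 mm⁴.
Top plate: 80 × 18, A = 1 440 mm², y = 329 mm, Ī = 38 880 mm⁴.
Centroid: ȳ = ΣA·y / ΣA = 107.611 mm.
Transfer each piece to the horizontal centroidal axis using Ī + A·d² with d = y − 107.611:
  bottom plate: d = -97.6111 mm → contributes +45 894 059 mm⁴
  web plate: d = 62.3889 mm → contributes +27 341 696 mm⁴
  top plate: d = 221.389 mm → contributes +70 617 658 mm⁴
Total I = 143 853 413 mm⁴.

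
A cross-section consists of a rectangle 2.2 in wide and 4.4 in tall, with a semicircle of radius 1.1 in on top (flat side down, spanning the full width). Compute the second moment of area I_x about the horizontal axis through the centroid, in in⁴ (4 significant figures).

I_x ≈ 27.08 in⁴

Decompose the section into non-overlapping parts with the origin at the bottom-left of its bounding rectangle.
Rectangular body: 2.2 × 4.4, A = 9.68 in², y = 2.2 in, Ī = 15.6171 in⁴.
Semicircular cap: semicircle r = 1.1, A = 1.90066 in², y = 4.86685 in, Ī = 0.160695 in⁴.
Centroid: ȳ = ΣA·y / ΣA = 2.63769 in.
Transfer each piece to the horizontal axis through the centroid using Ī + A·d² with d = y − 2.63769:
  rectangular body: d = -0.437695 in → contributes +17.4715 in⁴
  semicircular cap: d = 2.22916 in → contributes +9.60539 in⁴
Total I = 27.0769 in⁴.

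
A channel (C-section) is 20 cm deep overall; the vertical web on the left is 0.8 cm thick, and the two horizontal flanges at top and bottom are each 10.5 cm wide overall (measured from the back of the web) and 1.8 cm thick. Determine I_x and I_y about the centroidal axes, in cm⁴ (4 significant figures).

Split into non-overlapping primitives; take the origin at the lower-left of the bounding box.
Web: 0.8 × 20, A = 16 cm², y = 10 cm, Ī = 533.333 cm⁴.
Top flange (beyond web): 9.7 × 1.8, A = 17.46 cm², y = 19.1 cm, Ī = 4.7142 cm⁴.
Bottom flange (beyond web): 9.7 × 1.8, A = 17.46 cm², y = 0.9 cm, Ī = 4.7142 cm⁴.
By symmetry the centroid is at mid-height, ȳ = 10 cm.
Transfer each piece to the centroidal x-axis using Ī + A·d² with d = y − 10:
  web: d = 0 cm → contributes +533.333 cm⁴
  top flange (beyond web): d = 9.1 cm → contributes +1450.58 cm⁴
  bottom flange (beyond web): d = -9.1 cm → contributes +1450.58 cm⁴
Total I = 3434.49 cm⁴.
For the y-axis: x̄ = 4.00035 cm.
Repeating about the centroidal y-axis gives I_y = 577.085 cm⁴.

I_x ≈ 3434 cm⁴, I_y ≈ 577.1 cm⁴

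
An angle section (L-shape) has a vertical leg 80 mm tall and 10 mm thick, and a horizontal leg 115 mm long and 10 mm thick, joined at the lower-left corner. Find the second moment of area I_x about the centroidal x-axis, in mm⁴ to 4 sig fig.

I_x ≈ 9.916 × 10⁵ mm⁴

Treat the section as a set of non-overlapping primitives; coordinates are from the bounding-box lower-left.
Vertical leg: 10 × 80, A = 800 mm², y = 40 mm, Ī = 426 667 mm⁴.
Horizontal leg (remainder): 105 × 10, A = 1 050 mm², y = 5 mm, Ī = 8 750 mm⁴.
Centroid: ȳ = ΣA·y / ΣA = 20.1351 mm.
Transfer each piece to the centroidal x-axis using Ī + A·d² with d = y − 20.1351:
  vertical leg: d = 19.8649 mm → contributes +742 357 mm⁴
  horizontal leg (remainder): d = -15.1351 mm → contributes +249 276 mm⁴
Total I = 991 633 mm⁴.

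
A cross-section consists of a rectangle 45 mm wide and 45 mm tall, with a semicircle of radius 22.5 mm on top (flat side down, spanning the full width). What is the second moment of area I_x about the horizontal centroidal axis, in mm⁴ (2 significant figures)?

Break the section into simple shapes (no overlaps), measuring from the bottom-left corner of the bounding box.
Rectangular body: 45 × 45, A = 2 025 mm², y = 22.5 mm, Ī = 341 719 mm⁴.
Semicircular cap: semicircle r = 22.5, A = 795.2 mm², y = 54.55 mm, Ī = 28 130 mm⁴.
Centroid: ȳ = ΣA·y / ΣA = 31.54 mm.
Transfer each piece to the horizontal centroidal axis using Ī + A·d² with d = y − 31.54:
  rectangular body: d = -9.037 mm → contributes +507 093 mm⁴
  semicircular cap: d = 23.01 mm → contributes +449 251 mm⁴
Total I = 956 344 mm⁴.

I_x ≈ 9.6 × 10⁵ mm⁴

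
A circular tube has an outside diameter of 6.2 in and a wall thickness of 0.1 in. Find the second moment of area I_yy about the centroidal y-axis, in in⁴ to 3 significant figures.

Split into non-overlapping primitives; take the origin at the lower-left of the bounding box.
Outer circle: ⌀6.2, A = 30.191 in², x = 3.1 in, Ī = 72.533 in⁴.
Bore (subtracted): ⌀6, A = 28.274 in², x = 3.1 in, Ī = 63.617 in⁴.
By symmetry the centroid is at mid-width, x̄ = 3.1 in.
All pieces are centred on the centroidal y-axis, so I = ΣĪ (holes subtracted) = 8.9159 in⁴.

I_yy ≈ 8.92 in⁴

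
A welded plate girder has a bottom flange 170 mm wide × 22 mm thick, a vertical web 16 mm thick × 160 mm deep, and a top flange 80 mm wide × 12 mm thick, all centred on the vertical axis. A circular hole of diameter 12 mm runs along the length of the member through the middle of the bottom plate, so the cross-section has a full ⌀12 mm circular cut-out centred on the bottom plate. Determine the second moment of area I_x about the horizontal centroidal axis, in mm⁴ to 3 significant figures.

I_x ≈ 3.42 × 10⁷ mm⁴

Treat the section as a set of non-overlapping primitives; coordinates are from the bounding-box lower-left.
Bottom plate: 170 × 22, A = 3 740 mm², y = 11 mm, Ī = 150 847 mm⁴.
Web plate: 16 × 160, A = 2 560 mm², y = 102 mm, Ī = 5 461 333 mm⁴.
Top plate: 80 × 12, A = 960 mm², y = 188 mm, Ī = 11 520 mm⁴.
Hole (subtracted): ⌀12, A = 113.1 mm², y = 11 mm, Ī = 1017.9 mm⁴.
Centroid: ȳ = ΣA·y / ΣA = 67.371 mm.
Transfer each piece to the horizontal centroidal axis using Ī + A·d² with d = y − 67.371:
  bottom plate: d = -56.371 mm → contributes +12 035 521 mm⁴
  web plate: d = 34.629 mm → contributes +8 531 154 mm⁴
  top plate: d = 120.63 mm → contributes +13 980 758 mm⁴
  hole: d = -56.371 mm → contributes −360 410 mm⁴
Total I = 34 187 024 mm⁴.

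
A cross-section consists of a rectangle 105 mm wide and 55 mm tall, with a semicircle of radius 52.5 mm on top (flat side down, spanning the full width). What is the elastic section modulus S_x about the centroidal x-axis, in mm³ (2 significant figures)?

S_x ≈ 1.4 × 10⁵ mm³

Split into non-overlapping primitives; take the origin at the lower-left of the bounding box.
Rectangular body: 105 × 55, A = 5 775 mm², y = 27.5 mm, Ī = 1 455 781 mm⁴.
Semicircular cap: semicircle r = 52.5, A = 4 330 mm², y = 77.28 mm, Ī = 833 814 mm⁴.
Centroid: ȳ = ΣA·y / ΣA = 48.83 mm.
Transfer each piece to the centroidal x-axis using Ī + A·d² with d = y − 48.83:
  rectangular body: d = -21.33 mm → contributes +4 083 253 mm⁴
  semicircular cap: d = 28.45 mm → contributes +4 338 519 mm⁴
Total I = 8 421 772 mm⁴.
Extreme fibre distance c = 58.67 mm; S = I/c = 143 545 mm³.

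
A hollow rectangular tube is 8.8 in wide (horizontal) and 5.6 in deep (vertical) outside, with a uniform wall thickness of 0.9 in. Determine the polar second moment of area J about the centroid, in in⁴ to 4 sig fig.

Break the section into simple shapes (no overlaps), measuring from the bottom-left corner of the bounding box.
Outer rectangle: 8.8 × 5.6, A = 49.28 in², y = 2.8 in, Ī = 128.785 in⁴.
Inner void (subtracted): 7 × 3.8, A = 26.6 in², y = 2.8 in, Ī = 32.0087 in⁴.
By symmetry the centroid is at mid-height, ȳ = 2.8 in.
All pieces are centred on the centroidal x-axis, so I = ΣĪ (holes subtracted) = 96.7764 in⁴.
Repeating about the centroidal y-axis gives I_y = 209.404 in⁴.
Polar second moment: J = I_x + I_y = 306.18 in⁴.

J ≈ 306.2 in⁴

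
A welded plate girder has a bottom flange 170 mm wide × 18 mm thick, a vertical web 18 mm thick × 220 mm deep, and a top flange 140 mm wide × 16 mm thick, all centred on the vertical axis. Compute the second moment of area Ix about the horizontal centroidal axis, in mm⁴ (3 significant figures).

Ix ≈ 8.95 × 10⁷ mm⁴

Break the section into simple shapes (no overlaps), measuring from the bottom-left corner of the bounding box.
Bottom plate: 170 × 18, A = 3 060 mm², y = 9 mm, Ī = 82 620 mm⁴.
Web plate: 18 × 220, A = 3 960 mm², y = 128 mm, Ī = 15 972 000 mm⁴.
Top plate: 140 × 16, A = 2 240 mm², y = 246 mm, Ī = 47 787 mm⁴.
Centroid: ȳ = ΣA·y / ΣA = 117.22 mm.
Transfer each piece to the horizontal centroidal axis using Ī + A·d² with d = y − 117.22:
  bottom plate: d = -108.22 mm → contributes +35 920 220 mm⁴
  web plate: d = 10.78 mm → contributes +16 432 159 mm⁴
  top plate: d = 128.78 mm → contributes +37 196 418 mm⁴
Total I = 89 548 797 mm⁴.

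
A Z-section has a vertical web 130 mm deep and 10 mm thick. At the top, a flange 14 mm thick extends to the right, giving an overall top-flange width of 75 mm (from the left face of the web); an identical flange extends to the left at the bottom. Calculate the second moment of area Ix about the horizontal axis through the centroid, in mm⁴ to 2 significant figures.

Ix ≈ 8.0 × 10⁶ mm⁴

Break the section into simple shapes (no overlaps), measuring from the bottom-left corner of the bounding box.
Web: 10 × 130, A = 1 300 mm², y = 65 mm, Ī = 1 830 833 mm⁴.
Top flange (beyond web): 65 × 14, A = 910 mm², y = 123 mm, Ī = 14 863 mm⁴.
Bottom flange (beyond web): 65 × 14, A = 910 mm², y = 7 mm, Ī = 14 863 mm⁴.
Centroid: ȳ = ΣA·y / ΣA = 65 mm.
Transfer each piece to the horizontal axis through the centroid using Ī + A·d² with d = y − 65:
  web: d = 0 mm → contributes +1 830 833 mm⁴
  top flange (beyond web): d = 58 mm → contributes +3 076 103 mm⁴
  bottom flange (beyond web): d = -58 mm → contributes +3 076 103 mm⁴
Total I = 7 983 040 mm⁴.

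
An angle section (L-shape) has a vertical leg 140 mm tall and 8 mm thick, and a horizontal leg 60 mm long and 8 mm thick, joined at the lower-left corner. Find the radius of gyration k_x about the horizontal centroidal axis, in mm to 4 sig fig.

k_x ≈ 45.31 mm

Break the section into simple shapes (no overlaps), measuring from the bottom-left corner of the bounding box.
Vertical leg: 8 × 140, A = 1 120 mm², y = 70 mm, Ī = 1 829 333 mm⁴.
Horizontal leg (remainder): 52 × 8, A = 416 mm², y = 4 mm, Ī = 2218.67 mm⁴.
Centroid: ȳ = ΣA·y / ΣA = 52.125 mm.
Transfer each piece to the horizontal centroidal axis using Ī + A·d² with d = y − 52.125:
  vertical leg: d = 17.875 mm → contributes +2 187 191 mm⁴
  horizontal leg (remainder): d = -48.125 mm → contributes +965 681 mm⁴
Total I = 3 152 872 mm⁴.
Radius of gyration: k = √(I/A) = √(3 152 872 / 1 536) = 45.3062 mm.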